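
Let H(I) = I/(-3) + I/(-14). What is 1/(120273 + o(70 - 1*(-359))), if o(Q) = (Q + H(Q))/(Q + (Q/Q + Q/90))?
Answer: 91301/10981098798 ≈ 8.3144e-6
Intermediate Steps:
H(I) = -17*I/42 (H(I) = I*(-⅓) + I*(-1/14) = -I/3 - I/14 = -17*I/42)
o(Q) = 25*Q/(42*(1 + 91*Q/90)) (o(Q) = (Q - 17*Q/42)/(Q + (Q/Q + Q/90)) = (25*Q/42)/(Q + (1 + Q*(1/90))) = (25*Q/42)/(Q + (1 + Q/90)) = (25*Q/42)/(1 + 91*Q/90) = 25*Q/(42*(1 + 91*Q/90)))
1/(120273 + o(70 - 1*(-359))) = 1/(120273 + 375*(70 - 1*(-359))/(7*(90 + 91*(70 - 1*(-359))))) = 1/(120273 + 375*(70 + 359)/(7*(90 + 91*(70 + 359)))) = 1/(120273 + (375/7)*429/(90 + 91*429)) = 1/(120273 + (375/7)*429/(90 + 39039)) = 1/(120273 + (375/7)*429/39129) = 1/(120273 + (375/7)*429*(1/39129)) = 1/(120273 + 53625/91301) = 1/(10981098798/91301) = 91301/10981098798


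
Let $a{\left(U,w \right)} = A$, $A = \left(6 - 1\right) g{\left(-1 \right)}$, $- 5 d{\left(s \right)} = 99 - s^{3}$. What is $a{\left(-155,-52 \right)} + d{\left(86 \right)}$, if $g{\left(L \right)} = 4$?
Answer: $\frac{636057}{5} \approx 1.2721 \cdot 10^{5}$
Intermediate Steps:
$d{\left(s \right)} = - \frac{99}{5} + \frac{s^{3}}{5}$ ($d{\left(s \right)} = - \frac{99 - s^{3}}{5} = - \frac{99}{5} + \frac{s^{3}}{5}$)
$A = 20$ ($A = \left(6 - 1\right) 4 = 5 \cdot 4 = 20$)
$a{\left(U,w \right)} = 20$
$a{\left(-155,-52 \right)} + d{\left(86 \right)} = 20 - \left(\frac{99}{5} - \frac{86^{3}}{5}\right) = 20 + \left(- \frac{99}{5} + \frac{1}{5} \cdot 636056\right) = 20 + \left(- \frac{99}{5} + \frac{636056}{5}\right) = 20 + \frac{635957}{5} = \frac{636057}{5}$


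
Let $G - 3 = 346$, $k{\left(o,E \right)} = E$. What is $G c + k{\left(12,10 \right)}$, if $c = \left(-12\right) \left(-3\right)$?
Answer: $12574$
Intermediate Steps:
$G = 349$ ($G = 3 + 346 = 349$)
$c = 36$
$G c + k{\left(12,10 \right)} = 349 \cdot 36 + 10 = 12564 + 10 = 12574$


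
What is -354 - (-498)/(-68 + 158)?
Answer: -5227/15 ≈ -348.47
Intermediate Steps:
-354 - (-498)/(-68 + 158) = -354 - (-498)/90 = -354 - 1*(-83/15) = -354 + 83/15 = -5227/15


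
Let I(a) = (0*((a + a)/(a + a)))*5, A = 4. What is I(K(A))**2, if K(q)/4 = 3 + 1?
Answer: 0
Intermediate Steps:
K(q) = 16 (K(q) = 4*(3 + 1) = 4*4 = 16)
I(a) = 0 (I(a) = (0*((2*a)/((2*a))))*5 = (0*((2*a)*(1/(2*a))))*5 = (0*1)*5 = 0*5 = 0)
I(K(A))**2 = 0**2 = 0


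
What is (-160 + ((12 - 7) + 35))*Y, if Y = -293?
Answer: 35160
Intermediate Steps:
(-160 + ((12 - 7) + 35))*Y = (-160 + ((12 - 7) + 35))*(-293) = (-160 + (5 + 35))*(-293) = (-160 + 40)*(-293) = -120*(-293) = 35160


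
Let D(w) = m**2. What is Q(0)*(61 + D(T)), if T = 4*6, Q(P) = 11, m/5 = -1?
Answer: 946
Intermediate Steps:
m = -5 (m = 5*(-1) = -5)
T = 24
D(w) = 25 (D(w) = (-5)**2 = 25)
Q(0)*(61 + D(T)) = 11*(61 + 25) = 11*86 = 946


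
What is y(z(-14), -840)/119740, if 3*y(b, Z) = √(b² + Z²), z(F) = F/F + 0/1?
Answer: √705601/359220 ≈ 0.0023384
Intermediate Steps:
z(F) = 1 (z(F) = 1 + 0*1 = 1 + 0 = 1)
y(b, Z) = √(Z² + b²)/3 (y(b, Z) = √(b² + Z²)/3 = √(Z² + b²)/3)
y(z(-14), -840)/119740 = (√((-840)² + 1²)/3)/119740 = (√(705600 + 1)/3)*(1/119740) = (√705601/3)*(1/119740) = √705601/359220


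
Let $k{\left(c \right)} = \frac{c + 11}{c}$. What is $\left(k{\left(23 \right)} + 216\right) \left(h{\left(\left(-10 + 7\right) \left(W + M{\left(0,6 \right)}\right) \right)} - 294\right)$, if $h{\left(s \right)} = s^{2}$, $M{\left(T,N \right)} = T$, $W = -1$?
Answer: $- \frac{1425570}{23} \approx -61981.0$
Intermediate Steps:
$k{\left(c \right)} = \frac{11 + c}{c}$
$\left(k{\left(23 \right)} + 216\right) \left(h{\left(\left(-10 + 7\right) \left(W + M{\left(0,6 \right)}\right) \right)} - 294\right) = \left(\frac{11 + 23}{23} + 216\right) \left(\left(\left(-10 + 7\right) \left(-1 + 0\right)\right)^{2} - 294\right) = \left(\frac{1}{23} \cdot 34 + 216\right) \left(\left(\left(-3\right) \left(-1\right)\right)^{2} - 294\right) = \left(\frac{34}{23} + 216\right) \left(3^{2} - 294\right) = \frac{5002 \left(9 - 294\right)}{23} = \frac{5002}{23} \left(-285\right) = - \frac{1425570}{23}$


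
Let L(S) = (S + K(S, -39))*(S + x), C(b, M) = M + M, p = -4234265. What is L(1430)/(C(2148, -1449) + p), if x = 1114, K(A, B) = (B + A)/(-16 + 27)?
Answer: -43555824/46608793 ≈ -0.93450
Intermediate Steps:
K(A, B) = A/11 + B/11 (K(A, B) = (A + B)/11 = (A + B)*(1/11) = A/11 + B/11)
C(b, M) = 2*M
L(S) = (1114 + S)*(-39/11 + 12*S/11) (L(S) = (S + (S/11 + (1/11)*(-39)))*(S + 1114) = (S + (S/11 - 39/11))*(1114 + S) = (S + (-39/11 + S/11))*(1114 + S) = (-39/11 + 12*S/11)*(1114 + S) = (1114 + S)*(-39/11 + 12*S/11))
L(1430)/(C(2148, -1449) + p) = (-43446/11 + (12/11)*1430² + (13329/11)*1430)/(2*(-1449) - 4234265) = (-43446/11 + (12/11)*2044900 + 1732770)/(-2898 - 4234265) = (-43446/11 + 2230800 + 1732770)/(-4237163) = (43555824/11)*(-1/4237163) = -43555824/46608793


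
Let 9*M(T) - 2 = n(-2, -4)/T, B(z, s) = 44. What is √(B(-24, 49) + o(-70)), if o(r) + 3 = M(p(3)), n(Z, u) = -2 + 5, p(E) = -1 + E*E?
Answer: √5942/12 ≈ 6.4237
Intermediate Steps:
p(E) = -1 + E²
n(Z, u) = 3
M(T) = 2/9 + 1/(3*T) (M(T) = 2/9 + (3/T)/9 = 2/9 + 1/(3*T))
o(r) = -197/72 (o(r) = -3 + (3 + 2*(-1 + 3²))/(9*(-1 + 3²)) = -3 + (3 + 2*(-1 + 9))/(9*(-1 + 9)) = -3 + (⅑)*(3 + 2*8)/8 = -3 + (⅑)*(⅛)*(3 + 16) = -3 + (⅑)*(⅛)*19 = -3 + 19/72 = -197/72)
√(B(-24, 49) + o(-70)) = √(44 - 197/72) = √(2971/72) = √5942/12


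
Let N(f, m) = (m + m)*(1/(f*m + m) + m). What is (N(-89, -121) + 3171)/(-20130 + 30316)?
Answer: 1427931/448184 ≈ 3.1860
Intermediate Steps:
N(f, m) = 2*m*(m + 1/(m + f*m)) (N(f, m) = (2*m)*(1/(m + f*m) + m) = (2*m)*(m + 1/(m + f*m)) = 2*m*(m + 1/(m + f*m)))
(N(-89, -121) + 3171)/(-20130 + 30316) = (2*(1 + (-121)² - 89*(-121)²)/(1 - 89) + 3171)/(-20130 + 30316) = (2*(1 + 14641 - 89*14641)/(-88) + 3171)/10186 = (2*(-1/88)*(1 + 14641 - 1303049) + 3171)*(1/10186) = (2*(-1/88)*(-1288407) + 3171)*(1/10186) = (1288407/44 + 3171)*(1/10186) = (1427931/44)*(1/10186) = 1427931/448184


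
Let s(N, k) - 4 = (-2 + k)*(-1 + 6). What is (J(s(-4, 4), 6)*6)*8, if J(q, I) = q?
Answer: 672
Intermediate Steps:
s(N, k) = -6 + 5*k (s(N, k) = 4 + (-2 + k)*(-1 + 6) = 4 + (-2 + k)*5 = 4 + (-10 + 5*k) = -6 + 5*k)
(J(s(-4, 4), 6)*6)*8 = ((-6 + 5*4)*6)*8 = ((-6 + 20)*6)*8 = (14*6)*8 = 84*8 = 672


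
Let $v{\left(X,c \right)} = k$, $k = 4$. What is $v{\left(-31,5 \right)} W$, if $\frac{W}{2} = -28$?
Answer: $-224$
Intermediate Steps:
$v{\left(X,c \right)} = 4$
$W = -56$ ($W = 2 \left(-28\right) = -56$)
$v{\left(-31,5 \right)} W = 4 \left(-56\right) = -224$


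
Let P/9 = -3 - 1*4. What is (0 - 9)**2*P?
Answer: -5103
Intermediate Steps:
P = -63 (P = 9*(-3 - 1*4) = 9*(-3 - 4) = 9*(-7) = -63)
(0 - 9)**2*P = (0 - 9)**2*(-63) = (-9)**2*(-63) = 81*(-63) = -5103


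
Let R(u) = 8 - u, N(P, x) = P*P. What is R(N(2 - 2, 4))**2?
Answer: 64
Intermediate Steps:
N(P, x) = P**2
R(N(2 - 2, 4))**2 = (8 - (2 - 2)**2)**2 = (8 - 1*0**2)**2 = (8 - 1*0)**2 = (8 + 0)**2 = 8**2 = 64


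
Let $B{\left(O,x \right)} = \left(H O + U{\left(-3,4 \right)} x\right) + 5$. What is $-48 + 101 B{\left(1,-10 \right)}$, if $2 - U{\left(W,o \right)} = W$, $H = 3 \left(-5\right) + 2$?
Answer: $-5906$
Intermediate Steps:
$H = -13$ ($H = -15 + 2 = -13$)
$U{\left(W,o \right)} = 2 - W$
$B{\left(O,x \right)} = 5 - 13 O + 5 x$ ($B{\left(O,x \right)} = \left(- 13 O + \left(2 - -3\right) x\right) + 5 = \left(- 13 O + \left(2 + 3\right) x\right) + 5 = \left(- 13 O + 5 x\right) + 5 = 5 - 13 O + 5 x$)
$-48 + 101 B{\left(1,-10 \right)} = -48 + 101 \left(5 - 13 + 5 \left(-10\right)\right) = -48 + 101 \left(5 - 13 - 50\right) = -48 + 101 \left(-58\right) = -48 - 5858 = -5906$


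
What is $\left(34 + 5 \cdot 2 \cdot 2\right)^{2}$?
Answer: $2916$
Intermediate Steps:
$\left(34 + 5 \cdot 2 \cdot 2\right)^{2} = \left(34 + 5 \cdot 4\right)^{2} = \left(34 + 20\right)^{2} = 54^{2} = 2916$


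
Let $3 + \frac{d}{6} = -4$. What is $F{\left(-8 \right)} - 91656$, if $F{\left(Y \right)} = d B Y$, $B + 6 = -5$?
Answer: $-95352$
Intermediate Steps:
$d = -42$ ($d = -18 + 6 \left(-4\right) = -18 - 24 = -42$)
$B = -11$ ($B = -6 - 5 = -11$)
$F{\left(Y \right)} = 462 Y$ ($F{\left(Y \right)} = \left(-42\right) \left(-11\right) Y = 462 Y$)
$F{\left(-8 \right)} - 91656 = 462 \left(-8\right) - 91656 = -3696 - 91656 = -95352$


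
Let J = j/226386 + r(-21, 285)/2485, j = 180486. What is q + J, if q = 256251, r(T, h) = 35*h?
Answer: 228827983079/892967 ≈ 2.5626e+5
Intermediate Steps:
J = 4296362/892967 (J = 180486/226386 + (35*285)/2485 = 180486*(1/226386) + 9975*(1/2485) = 10027/12577 + 285/71 = 4296362/892967 ≈ 4.8113)
q + J = 256251 + 4296362/892967 = 228827983079/892967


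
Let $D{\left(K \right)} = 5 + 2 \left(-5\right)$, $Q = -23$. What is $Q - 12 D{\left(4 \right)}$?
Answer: $37$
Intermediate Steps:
$D{\left(K \right)} = -5$ ($D{\left(K \right)} = 5 - 10 = -5$)
$Q - 12 D{\left(4 \right)} = -23 - -60 = -23 + 60 = 37$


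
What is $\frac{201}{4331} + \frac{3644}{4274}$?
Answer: $\frac{8320619}{9255347} \approx 0.89901$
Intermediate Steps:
$\frac{201}{4331} + \frac{3644}{4274} = 201 \cdot \frac{1}{4331} + 3644 \cdot \frac{1}{4274} = \frac{201}{4331} + \frac{1822}{2137} = \frac{8320619}{9255347}$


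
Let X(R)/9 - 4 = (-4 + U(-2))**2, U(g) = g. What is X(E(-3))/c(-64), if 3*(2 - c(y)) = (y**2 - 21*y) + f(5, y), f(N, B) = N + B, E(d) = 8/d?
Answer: -216/1075 ≈ -0.20093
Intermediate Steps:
f(N, B) = B + N
X(R) = 360 (X(R) = 36 + 9*(-4 - 2)**2 = 36 + 9*(-6)**2 = 36 + 9*36 = 36 + 324 = 360)
c(y) = 1/3 - y**2/3 + 20*y/3 (c(y) = 2 - ((y**2 - 21*y) + (y + 5))/3 = 2 - ((y**2 - 21*y) + (5 + y))/3 = 2 - (5 + y**2 - 20*y)/3 = 2 + (-5/3 - y**2/3 + 20*y/3) = 1/3 - y**2/3 + 20*y/3)
X(E(-3))/c(-64) = 360/(1/3 - 1/3*(-64)**2 + (20/3)*(-64)) = 360/(1/3 - 1/3*4096 - 1280/3) = 360/(1/3 - 4096/3 - 1280/3) = 360/(-5375/3) = 360*(-3/5375) = -216/1075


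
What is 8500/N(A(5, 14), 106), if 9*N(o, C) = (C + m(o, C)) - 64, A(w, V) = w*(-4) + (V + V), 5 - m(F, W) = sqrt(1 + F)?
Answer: 19125/11 ≈ 1738.6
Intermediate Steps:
m(F, W) = 5 - sqrt(1 + F)
A(w, V) = -4*w + 2*V
N(o, C) = -59/9 - sqrt(1 + o)/9 + C/9 (N(o, C) = ((C + (5 - sqrt(1 + o))) - 64)/9 = ((5 + C - sqrt(1 + o)) - 64)/9 = (-59 + C - sqrt(1 + o))/9 = -59/9 - sqrt(1 + o)/9 + C/9)
8500/N(A(5, 14), 106) = 8500/(-59/9 - sqrt(1 + (-4*5 + 2*14))/9 + (1/9)*106) = 8500/(-59/9 - sqrt(1 + (-20 + 28))/9 + 106/9) = 8500/(-59/9 - sqrt(1 + 8)/9 + 106/9) = 8500/(-59/9 - sqrt(9)/9 + 106/9) = 8500/(-59/9 - 1/9*3 + 106/9) = 8500/(-59/9 - 1/3 + 106/9) = 8500/(44/9) = 8500*(9/44) = 19125/11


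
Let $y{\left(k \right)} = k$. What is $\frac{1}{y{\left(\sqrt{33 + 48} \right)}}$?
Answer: $\frac{1}{9} \approx 0.11111$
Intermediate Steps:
$\frac{1}{y{\left(\sqrt{33 + 48} \right)}} = \frac{1}{\sqrt{33 + 48}} = \frac{1}{\sqrt{81}} = \frac{1}{9}$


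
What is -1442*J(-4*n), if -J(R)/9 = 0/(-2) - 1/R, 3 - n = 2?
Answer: 6489/2 ≈ 3244.5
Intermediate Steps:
n = 1 (n = 3 - 1*2 = 3 - 2 = 1)
J(R) = 9/R (J(R) = -9*(0/(-2) - 1/R) = -9*(0*(-1/2) - 1/R) = -9*(0 - 1/R) = -(-9)/R = 9/R)
-1442*J(-4*n) = -12978/((-4*1)) = -12978/(-4) = -12978*(-1)/4 = -1442*(-9/4) = 6489/2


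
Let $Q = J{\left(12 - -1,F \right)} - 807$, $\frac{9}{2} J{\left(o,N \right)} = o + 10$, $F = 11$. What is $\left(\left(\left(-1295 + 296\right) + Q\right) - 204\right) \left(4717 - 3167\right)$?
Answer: $- \frac{27968200}{9} \approx -3.1076 \cdot 10^{6}$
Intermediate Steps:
$J{\left(o,N \right)} = \frac{20}{9} + \frac{2 o}{9}$ ($J{\left(o,N \right)} = \frac{2 \left(o + 10\right)}{9} = \frac{2 \left(10 + o\right)}{9} = \frac{20}{9} + \frac{2 o}{9}$)
$Q = - \frac{7217}{9}$ ($Q = \left(\frac{20}{9} + \frac{2 \left(12 - -1\right)}{9}\right) - 807 = \left(\frac{20}{9} + \frac{2 \left(12 + 1\right)}{9}\right) - 807 = \left(\frac{20}{9} + \frac{2}{9} \cdot 13\right) - 807 = \left(\frac{20}{9} + \frac{26}{9}\right) - 807 = \frac{46}{9} - 807 = - \frac{7217}{9} \approx -801.89$)
$\left(\left(\left(-1295 + 296\right) + Q\right) - 204\right) \left(4717 - 3167\right) = \left(\left(\left(-1295 + 296\right) - \frac{7217}{9}\right) - 204\right) \left(4717 - 3167\right) = \left(\left(-999 - \frac{7217}{9}\right) - 204\right) 1550 = \left(- \frac{16208}{9} - 204\right) 1550 = \left(- \frac{18044}{9}\right) 1550 = - \frac{27968200}{9}$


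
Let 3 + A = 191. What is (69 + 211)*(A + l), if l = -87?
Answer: 28280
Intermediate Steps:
A = 188 (A = -3 + 191 = 188)
(69 + 211)*(A + l) = (69 + 211)*(188 - 87) = 280*101 = 28280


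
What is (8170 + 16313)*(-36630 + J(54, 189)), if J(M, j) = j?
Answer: -892185003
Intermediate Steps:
(8170 + 16313)*(-36630 + J(54, 189)) = (8170 + 16313)*(-36630 + 189) = 24483*(-36441) = -892185003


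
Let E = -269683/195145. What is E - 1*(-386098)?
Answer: 75344824527/195145 ≈ 3.8610e+5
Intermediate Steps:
E = -269683/195145 (E = -269683*1/195145 = -269683/195145 ≈ -1.3820)
E - 1*(-386098) = -269683/195145 - 1*(-386098) = -269683/195145 + 386098 = 75344824527/195145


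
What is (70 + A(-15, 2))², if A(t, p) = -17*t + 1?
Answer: 106276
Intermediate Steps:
A(t, p) = 1 - 17*t
(70 + A(-15, 2))² = (70 + (1 - 17*(-15)))² = (70 + (1 + 255))² = (70 + 256)² = 326² = 106276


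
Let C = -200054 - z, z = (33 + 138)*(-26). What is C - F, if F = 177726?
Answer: -373334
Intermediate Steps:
z = -4446 (z = 171*(-26) = -4446)
C = -195608 (C = -200054 - 1*(-4446) = -200054 + 4446 = -195608)
C - F = -195608 - 1*177726 = -195608 - 177726 = -373334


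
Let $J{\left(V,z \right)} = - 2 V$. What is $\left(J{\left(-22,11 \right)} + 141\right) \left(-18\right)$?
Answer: $-3330$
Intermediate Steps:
$\left(J{\left(-22,11 \right)} + 141\right) \left(-18\right) = \left(\left(-2\right) \left(-22\right) + 141\right) \left(-18\right) = \left(44 + 141\right) \left(-18\right) = 185 \left(-18\right) = -3330$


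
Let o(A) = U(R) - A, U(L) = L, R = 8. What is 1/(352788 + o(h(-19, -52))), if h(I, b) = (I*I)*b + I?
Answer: 1/371587 ≈ 2.6912e-6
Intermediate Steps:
h(I, b) = I + b*I**2 (h(I, b) = I**2*b + I = b*I**2 + I = I + b*I**2)
o(A) = 8 - A
1/(352788 + o(h(-19, -52))) = 1/(352788 + (8 - (-19)*(1 - 19*(-52)))) = 1/(352788 + (8 - (-19)*(1 + 988))) = 1/(352788 + (8 - (-19)*989)) = 1/(352788 + (8 - 1*(-18791))) = 1/(352788 + (8 + 18791)) = 1/(352788 + 18799) = 1/371587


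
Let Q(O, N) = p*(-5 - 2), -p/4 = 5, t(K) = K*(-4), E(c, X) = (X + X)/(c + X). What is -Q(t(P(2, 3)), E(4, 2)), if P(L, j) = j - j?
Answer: -140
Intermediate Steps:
P(L, j) = 0
E(c, X) = 2*X/(X + c) (E(c, X) = (2*X)/(X + c) = 2*X/(X + c))
t(K) = -4*K
p = -20 (p = -4*5 = -20)
Q(O, N) = 140 (Q(O, N) = -20*(-5 - 2) = -20*(-7) = 140)
-Q(t(P(2, 3)), E(4, 2)) = -1*140 = -140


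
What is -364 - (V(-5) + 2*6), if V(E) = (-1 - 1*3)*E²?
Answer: -276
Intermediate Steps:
V(E) = -4*E² (V(E) = (-1 - 3)*E² = -4*E²)
-364 - (V(-5) + 2*6) = -364 - (-4*(-5)² + 2*6) = -364 - (-4*25 + 12) = -364 - (-100 + 12) = -364 - 1*(-88) = -364 + 88 = -276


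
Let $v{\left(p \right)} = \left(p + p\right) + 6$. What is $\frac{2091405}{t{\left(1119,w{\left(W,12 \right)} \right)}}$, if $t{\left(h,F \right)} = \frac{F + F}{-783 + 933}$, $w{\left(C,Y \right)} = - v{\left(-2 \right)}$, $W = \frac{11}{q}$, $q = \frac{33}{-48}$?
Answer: $- \frac{156855375}{2} \approx -7.8428 \cdot 10^{7}$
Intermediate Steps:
$v{\left(p \right)} = 6 + 2 p$ ($v{\left(p \right)} = 2 p + 6 = 6 + 2 p$)
$q = - \frac{11}{16}$ ($q = 33 \left(- \frac{1}{48}\right) = - \frac{11}{16} \approx -0.6875$)
$W = -16$ ($W = \frac{11}{- \frac{11}{16}} = 11 \left(- \frac{16}{11}\right) = -16$)
$w{\left(C,Y \right)} = -2$ ($w{\left(C,Y \right)} = - (6 + 2 \left(-2\right)) = - (6 - 4) = \left(-1\right) 2 = -2$)
$t{\left(h,F \right)} = \frac{F}{75}$ ($t{\left(h,F \right)} = \frac{2 F}{150} = 2 F \frac{1}{150} = \frac{F}{75}$)
$\frac{2091405}{t{\left(1119,w{\left(W,12 \right)} \right)}} = \frac{2091405}{\frac{1}{75} \left(-2\right)} = \frac{2091405}{- \frac{2}{75}} = 2091405 \left(- \frac{75}{2}\right) = - \frac{156855375}{2}$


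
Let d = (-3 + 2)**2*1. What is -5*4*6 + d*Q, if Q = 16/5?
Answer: -584/5 ≈ -116.80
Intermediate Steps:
d = 1 (d = (-1)**2*1 = 1*1 = 1)
Q = 16/5 (Q = 16*(1/5) = 16/5 ≈ 3.2000)
-5*4*6 + d*Q = -5*4*6 + 1*(16/5) = -20*6 + 16/5 = -120 + 16/5 = -584/5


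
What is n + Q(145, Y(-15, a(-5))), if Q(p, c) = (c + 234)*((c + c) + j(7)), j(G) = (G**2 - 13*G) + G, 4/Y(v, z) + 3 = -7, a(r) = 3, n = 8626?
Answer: 6578/25 ≈ 263.12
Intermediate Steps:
Y(v, z) = -2/5 (Y(v, z) = 4/(-3 - 7) = 4/(-10) = 4*(-1/10) = -2/5)
j(G) = G**2 - 12*G
Q(p, c) = (-35 + 2*c)*(234 + c) (Q(p, c) = (c + 234)*((c + c) + 7*(-12 + 7)) = (234 + c)*(2*c + 7*(-5)) = (234 + c)*(2*c - 35) = (234 + c)*(-35 + 2*c) = (-35 + 2*c)*(234 + c))
n + Q(145, Y(-15, a(-5))) = 8626 + (-8190 + 2*(-2/5)**2 + 433*(-2/5)) = 8626 + (-8190 + 2*(4/25) - 866/5) = 8626 + (-8190 + 8/25 - 866/5) = 8626 - 209072/25 = 6578/25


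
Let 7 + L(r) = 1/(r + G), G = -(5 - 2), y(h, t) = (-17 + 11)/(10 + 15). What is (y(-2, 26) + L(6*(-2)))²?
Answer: 300304/5625 ≈ 53.387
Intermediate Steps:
y(h, t) = -6/25
G = -3 (G = -1*3 = -3)
L(r) = -7 + 1/(-3 + r) (L(r) = -7 + 1/(r - 3) = -7 + 1/(-3 + r))
(y(-2, 26) + L(6*(-2)))² = (-6/25 + (22 - 42*(-2))/(-3 + 6*(-2)))² = (-6/25 + (22 - 7*(-12))/(-3 - 12))² = (-6/25 + (22 + 84)/(-15))² = (-6/25 - 1/15*106)² = (-6/25 - 106/15)² = (-548/75)² = 300304/5625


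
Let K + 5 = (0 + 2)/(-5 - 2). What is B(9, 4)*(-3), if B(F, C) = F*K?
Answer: 999/7 ≈ 142.71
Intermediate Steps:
K = -37/7 (K = -5 + (0 + 2)/(-5 - 2) = -5 + 2/(-7) = -5 + 2*(-⅐) = -5 - 2/7 = -37/7 ≈ -5.2857)
B(F, C) = -37*F/7 (B(F, C) = F*(-37/7) = -37*F/7)
B(9, 4)*(-3) = -37/7*9*(-3) = -333/7*(-3) = 999/7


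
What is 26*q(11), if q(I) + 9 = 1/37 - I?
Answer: -19214/37 ≈ -519.30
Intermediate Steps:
q(I) = -332/37 - I (q(I) = -9 + (1/37 - I) = -332/37 - I)
26*q(11) = 26*(-332/37 - 1*11) = 26*(-332/37 - 11) = 26*(-739/37) = -19214/37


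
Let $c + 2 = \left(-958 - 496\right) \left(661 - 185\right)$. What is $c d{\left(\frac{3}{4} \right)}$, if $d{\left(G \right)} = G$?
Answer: $- \frac{1038159}{2} \approx -5.1908 \cdot 10^{5}$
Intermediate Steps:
$c = -692106$ ($c = -2 + \left(-958 - 496\right) \left(661 - 185\right) = -2 - 692104 = -692106$)
$c d{\left(\frac{3}{4} \right)} = - 692106 \cdot \frac{3}{4} = - 692106 \cdot 3 \cdot \frac{1}{4} = \left(-692106\right) \frac{3}{4} = - \frac{1038159}{2}$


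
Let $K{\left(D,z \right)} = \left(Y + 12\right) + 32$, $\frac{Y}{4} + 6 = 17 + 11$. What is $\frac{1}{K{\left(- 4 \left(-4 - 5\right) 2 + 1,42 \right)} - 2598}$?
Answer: $- \frac{1}{2466} \approx -0.00040552$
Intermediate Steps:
$Y = 88$ ($Y = -24 + 4 \left(17 + 11\right) = -24 + 4 \cdot 28 = -24 + 112 = 88$)
$K{\left(D,z \right)} = 132$ ($K{\left(D,z \right)} = \left(88 + 12\right) + 32 = 100 + 32 = 132$)
$\frac{1}{K{\left(- 4 \left(-4 - 5\right) 2 + 1,42 \right)} - 2598} = \frac{1}{132 - 2598} = \frac{1}{-2466} = - \frac{1}{2466}$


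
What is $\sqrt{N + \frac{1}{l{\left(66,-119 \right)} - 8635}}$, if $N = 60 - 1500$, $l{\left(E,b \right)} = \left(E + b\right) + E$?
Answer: $\frac{i \sqrt{11894222398}}{2874} \approx 37.947 i$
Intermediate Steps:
$l{\left(E,b \right)} = b + 2 E$
$N = -1440$ ($N = 60 - 1500 = -1440$)
$\sqrt{N + \frac{1}{l{\left(66,-119 \right)} - 8635}} = \sqrt{-1440 + \frac{1}{\left(-119 + 2 \cdot 66\right) - 8635}} = \sqrt{-1440 + \frac{1}{\left(-119 + 132\right) - 8635}} = \sqrt{-1440 + \frac{1}{13 - 8635}} = \sqrt{-1440 + \frac{1}{-8622}} = \sqrt{-1440 - \frac{1}{8622}} = \sqrt{- \frac{12415681}{8622}} = \frac{i \sqrt{11894222398}}{2874}$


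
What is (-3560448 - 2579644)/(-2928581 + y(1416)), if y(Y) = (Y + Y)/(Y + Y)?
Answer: 1535023/732145 ≈ 2.0966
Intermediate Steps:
y(Y) = 1 (y(Y) = (2*Y)/((2*Y)) = (2*Y)*(1/(2*Y)) = 1)
(-3560448 - 2579644)/(-2928581 + y(1416)) = (-3560448 - 2579644)/(-2928581 + 1) = -6140092/(-2928580) = -6140092*(-1/2928580) = 1535023/732145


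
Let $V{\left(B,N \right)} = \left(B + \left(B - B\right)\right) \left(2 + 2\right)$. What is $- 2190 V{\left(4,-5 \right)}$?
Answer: $-35040$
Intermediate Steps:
$V{\left(B,N \right)} = 4 B$ ($V{\left(B,N \right)} = \left(B + 0\right) 4 = B 4 = 4 B$)
$- 2190 V{\left(4,-5 \right)} = - 2190 \cdot 4 \cdot 4 = \left(-2190\right) 16 = -35040$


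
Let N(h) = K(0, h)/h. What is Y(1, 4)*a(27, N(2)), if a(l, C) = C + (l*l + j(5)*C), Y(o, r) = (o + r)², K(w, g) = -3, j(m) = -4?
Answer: 36675/2 ≈ 18338.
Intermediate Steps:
N(h) = -3/h
a(l, C) = l² - 3*C (a(l, C) = C + (l*l - 4*C) = C + (l² - 4*C) = l² - 3*C)
Y(1, 4)*a(27, N(2)) = (1 + 4)²*(27² - (-9)/2) = 5²*(729 - (-9)/2) = 25*(729 - 3*(-3/2)) = 25*(729 + 9/2) = 25*(1467/2) = 36675/2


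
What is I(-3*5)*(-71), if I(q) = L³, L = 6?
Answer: -15336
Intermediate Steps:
I(q) = 216 (I(q) = 6³ = 216)
I(-3*5)*(-71) = 216*(-71) = -15336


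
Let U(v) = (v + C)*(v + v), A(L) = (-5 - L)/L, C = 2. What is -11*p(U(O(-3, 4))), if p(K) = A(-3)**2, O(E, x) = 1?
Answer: -44/9 ≈ -4.8889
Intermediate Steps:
A(L) = (-5 - L)/L
U(v) = 2*v*(2 + v) (U(v) = (v + 2)*(v + v) = (2 + v)*(2*v) = 2*v*(2 + v))
p(K) = 4/9 (p(K) = ((-5 - 1*(-3))/(-3))**2 = (-(-5 + 3)/3)**2 = (-1/3*(-2))**2 = (2/3)**2 = 4/9)
-11*p(U(O(-3, 4))) = -11*4/9 = -44/9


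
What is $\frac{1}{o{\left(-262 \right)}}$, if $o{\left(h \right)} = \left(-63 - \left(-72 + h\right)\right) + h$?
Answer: $\frac{1}{9} \approx 0.11111$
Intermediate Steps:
$o{\left(h \right)} = 9$ ($o{\left(h \right)} = \left(9 - h\right) + h = 9$)
$\frac{1}{o{\left(-262 \right)}} = \frac{1}{9}$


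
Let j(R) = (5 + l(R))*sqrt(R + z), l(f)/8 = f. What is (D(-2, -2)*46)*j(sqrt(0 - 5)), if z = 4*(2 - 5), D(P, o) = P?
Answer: sqrt(-12 + I*sqrt(5))*(-460 - 736*I*sqrt(5)) ≈ 5577.7 - 2129.2*I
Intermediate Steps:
l(f) = 8*f
z = -12 (z = 4*(-3) = -12)
j(R) = sqrt(-12 + R)*(5 + 8*R) (j(R) = (5 + 8*R)*sqrt(R - 12) = (5 + 8*R)*sqrt(-12 + R) = sqrt(-12 + R)*(5 + 8*R))
(D(-2, -2)*46)*j(sqrt(0 - 5)) = (-2*46)*(sqrt(-12 + sqrt(0 - 5))*(5 + 8*sqrt(0 - 5))) = -92*sqrt(-12 + sqrt(-5))*(5 + 8*sqrt(-5)) = -92*sqrt(-12 + I*sqrt(5))*(5 + 8*(I*sqrt(5))) = -92*sqrt(-12 + I*sqrt(5))*(5 + 8*I*sqrt(5))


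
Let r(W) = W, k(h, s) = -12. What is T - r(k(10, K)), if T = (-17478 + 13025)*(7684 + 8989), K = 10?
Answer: -74244857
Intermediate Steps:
T = -74244869 (T = -4453*16673 = -74244869)
T - r(k(10, K)) = -74244869 - 1*(-12) = -74244869 + 12 = -74244857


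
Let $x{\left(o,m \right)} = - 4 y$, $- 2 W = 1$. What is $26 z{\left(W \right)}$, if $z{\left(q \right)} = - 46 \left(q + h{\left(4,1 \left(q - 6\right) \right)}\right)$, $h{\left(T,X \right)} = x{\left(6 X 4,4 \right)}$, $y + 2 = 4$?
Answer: $10166$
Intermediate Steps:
$y = 2$ ($y = -2 + 4 = 2$)
$W = - \frac{1}{2}$ ($W = \left(- \frac{1}{2}\right) 1 = - \frac{1}{2} \approx -0.5$)
$x{\left(o,m \right)} = -8$ ($x{\left(o,m \right)} = \left(-4\right) 2 = -8$)
$h{\left(T,X \right)} = -8$
$z{\left(q \right)} = 368 - 46 q$ ($z{\left(q \right)} = - 46 \left(q - 8\right) = - 46 \left(-8 + q\right) = 368 - 46 q$)
$26 z{\left(W \right)} = 26 \left(368 - -23\right) = 26 \left(368 + 23\right) = 26 \cdot 391 = 10166$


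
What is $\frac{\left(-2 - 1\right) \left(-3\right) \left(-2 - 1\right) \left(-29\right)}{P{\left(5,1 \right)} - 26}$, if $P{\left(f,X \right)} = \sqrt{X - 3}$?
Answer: $- \frac{3393}{113} - \frac{261 i \sqrt{2}}{226} \approx -30.027 - 1.6332 i$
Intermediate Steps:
$P{\left(f,X \right)} = \sqrt{-3 + X}$
$\frac{\left(-2 - 1\right) \left(-3\right) \left(-2 - 1\right) \left(-29\right)}{P{\left(5,1 \right)} - 26} = \frac{\left(-2 - 1\right) \left(-3\right) \left(-2 - 1\right) \left(-29\right)}{\sqrt{-3 + 1} - 26} = \frac{\left(-2 - 1\right) \left(-3\right) \left(-2 - 1\right) \left(-29\right)}{\sqrt{-2} - 26} = \frac{\left(-3\right) \left(-3\right) \left(-3\right) \left(-29\right)}{i \sqrt{2} - 26} = \frac{9 \left(-3\right) \left(-29\right)}{-26 + i \sqrt{2}} = \frac{\left(-27\right) \left(-29\right)}{-26 + i \sqrt{2}} = \frac{783}{-26 + i \sqrt{2}}$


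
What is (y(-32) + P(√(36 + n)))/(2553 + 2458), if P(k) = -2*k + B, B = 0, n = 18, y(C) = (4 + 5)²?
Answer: 81/5011 - 6*√6/5011 ≈ 0.013232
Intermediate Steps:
y(C) = 81 (y(C) = 9² = 81)
P(k) = -2*k (P(k) = -2*k + 0 = -2*k)
(y(-32) + P(√(36 + n)))/(2553 + 2458) = (81 - 2*√(36 + 18))/(2553 + 2458) = (81 - 6*√6)/5011 = (81 - 6*√6)*(1/5011) = 81/5011 - 6*√6/5011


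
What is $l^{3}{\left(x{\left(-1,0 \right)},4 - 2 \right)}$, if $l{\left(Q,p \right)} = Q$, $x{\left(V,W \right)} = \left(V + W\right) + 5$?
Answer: $64$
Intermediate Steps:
$x{\left(V,W \right)} = 5 + V + W$
$l^{3}{\left(x{\left(-1,0 \right)},4 - 2 \right)} = \left(5 - 1 + 0\right)^{3} = 4^{3} = 64$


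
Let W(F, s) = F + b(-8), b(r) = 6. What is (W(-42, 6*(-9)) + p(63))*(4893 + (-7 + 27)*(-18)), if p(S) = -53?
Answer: -403437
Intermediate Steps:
W(F, s) = 6 + F (W(F, s) = F + 6 = 6 + F)
(W(-42, 6*(-9)) + p(63))*(4893 + (-7 + 27)*(-18)) = ((6 - 42) - 53)*(4893 + (-7 + 27)*(-18)) = (-36 - 53)*(4893 + 20*(-18)) = -89*(4893 - 360) = -89*4533 = -403437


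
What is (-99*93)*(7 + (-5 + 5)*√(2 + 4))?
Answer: -64449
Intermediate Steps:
(-99*93)*(7 + (-5 + 5)*√(2 + 4)) = -9207*(7 + 0*√6) = -9207*(7 + 0) = -9207*7 = -64449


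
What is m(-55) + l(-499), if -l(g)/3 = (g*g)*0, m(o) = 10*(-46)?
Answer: -460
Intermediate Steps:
m(o) = -460
l(g) = 0 (l(g) = -3*g*g*0 = -3*g²*0 = -3*0 = 0)
m(-55) + l(-499) = -460 + 0 = -460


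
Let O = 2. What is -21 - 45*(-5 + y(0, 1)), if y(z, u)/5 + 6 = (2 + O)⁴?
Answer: -56046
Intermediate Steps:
y(z, u) = 1250 (y(z, u) = -30 + 5*(2 + 2)⁴ = -30 + 5*4⁴ = -30 + 5*256 = -30 + 1280 = 1250)
-21 - 45*(-5 + y(0, 1)) = -21 - 45*(-5 + 1250) = -21 - 45*1245 = -21 - 56025 = -56046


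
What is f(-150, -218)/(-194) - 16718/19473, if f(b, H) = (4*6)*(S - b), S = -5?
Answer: -35504666/1888881 ≈ -18.797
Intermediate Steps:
f(b, H) = -120 - 24*b (f(b, H) = (4*6)*(-5 - b) = 24*(-5 - b) = -120 - 24*b)
f(-150, -218)/(-194) - 16718/19473 = (-120 - 24*(-150))/(-194) - 16718/19473 = (-120 + 3600)*(-1/194) - 16718*1/19473 = 3480*(-1/194) - 16718/19473 = -1740/97 - 16718/19473 = -35504666/1888881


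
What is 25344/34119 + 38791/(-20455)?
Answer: -89455401/77544905 ≈ -1.1536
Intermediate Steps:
25344/34119 + 38791/(-20455) = 25344*(1/34119) + 38791*(-1/20455) = 2816/3791 - 38791/20455 = -89455401/77544905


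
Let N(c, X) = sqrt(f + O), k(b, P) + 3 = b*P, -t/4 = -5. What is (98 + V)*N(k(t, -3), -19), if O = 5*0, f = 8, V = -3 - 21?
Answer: 148*sqrt(2) ≈ 209.30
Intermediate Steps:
t = 20 (t = -4*(-5) = 20)
V = -24
k(b, P) = -3 + P*b (k(b, P) = -3 + b*P = -3 + P*b)
O = 0
N(c, X) = 2*sqrt(2) (N(c, X) = sqrt(8 + 0) = sqrt(8) = 2*sqrt(2))
(98 + V)*N(k(t, -3), -19) = (98 - 24)*(2*sqrt(2)) = 74*(2*sqrt(2)) = 148*sqrt(2)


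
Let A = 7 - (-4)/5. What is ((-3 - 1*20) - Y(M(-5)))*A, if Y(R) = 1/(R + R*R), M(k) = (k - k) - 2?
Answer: -1833/10 ≈ -183.30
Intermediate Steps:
A = 39/5 (A = 7 - (-4)/5 = 7 - 1*(-⅘) = 7 + ⅘ = 39/5 ≈ 7.8000)
M(k) = -2 (M(k) = 0 - 2 = -2)
Y(R) = 1/(R + R²)
((-3 - 1*20) - Y(M(-5)))*A = ((-3 - 1*20) - 1/((-2)*(1 - 2)))*(39/5) = ((-3 - 20) - (-1)/(2*(-1)))*(39/5) = (-23 - (-1)*(-1)/2)*(39/5) = (-23 - 1*½)*(39/5) = (-23 - ½)*(39/5) = -47/2*39/5 = -1833/10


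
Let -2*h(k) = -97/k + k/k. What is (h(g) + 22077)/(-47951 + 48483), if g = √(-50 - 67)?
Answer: 44153/1064 - 97*I*√13/41496 ≈ 41.497 - 0.0084282*I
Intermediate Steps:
g = 3*I*√13 (g = √(-117) = 3*I*√13 ≈ 10.817*I)
h(k) = -½ + 97/(2*k) (h(k) = -(-97/k + k/k)/2 = -(-97/k + 1)/2 = -(1 - 97/k)/2 = -½ + 97/(2*k))
(h(g) + 22077)/(-47951 + 48483) = ((97 - 3*I*√13)/(2*((3*I*√13))) + 22077)/(-47951 + 48483) = ((-I*√13/39)*(97 - 3*I*√13)/2 + 22077)/532 = (-I*√13*(97 - 3*I*√13)/78 + 22077)*(1/532) = (22077 - I*√13*(97 - 3*I*√13)/78)*(1/532) = 22077/532 - I*√13*(97 - 3*I*√13)/41496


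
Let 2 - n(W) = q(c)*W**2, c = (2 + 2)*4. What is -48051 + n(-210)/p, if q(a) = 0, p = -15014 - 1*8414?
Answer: -562869415/11714 ≈ -48051.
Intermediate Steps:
p = -23428 (p = -15014 - 8414 = -23428)
c = 16 (c = 4*4 = 16)
n(W) = 2 (n(W) = 2 - 0*W**2 = 2 - 1*0 = 2 + 0 = 2)
-48051 + n(-210)/p = -48051 + 2/(-23428) = -48051 + 2*(-1/23428) = -48051 - 1/11714 = -562869415/11714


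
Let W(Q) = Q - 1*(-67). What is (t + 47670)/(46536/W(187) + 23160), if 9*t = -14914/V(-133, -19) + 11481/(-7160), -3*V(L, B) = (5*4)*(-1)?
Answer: 14373698583/7075483360 ≈ 2.0315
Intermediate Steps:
V(L, B) = 20/3 (V(L, B) = -5*4*(-1)/3 = -20*(-1)/3 = -1/3*(-20) = 20/3)
W(Q) = 67 + Q (W(Q) = Q + 67 = 67 + Q)
t = -1781013/7160 (t = (-14914/20/3 + 11481/(-7160))/9 = (-14914*3/20 + 11481*(-1/7160))/9 = (-22371/10 - 11481/7160)/9 = (1/9)*(-16029117/7160) = -1781013/7160 ≈ -248.74)
(t + 47670)/(46536/W(187) + 23160) = (-1781013/7160 + 47670)/(46536/(67 + 187) + 23160) = 339536187/(7160*(46536/254 + 23160)) = 339536187/(7160*(46536*(1/254) + 23160)) = 339536187/(7160*(23268/127 + 23160)) = 339536187/(7160*(2964588/127)) = (339536187/7160)*(127/2964588) = 14373698583/7075483360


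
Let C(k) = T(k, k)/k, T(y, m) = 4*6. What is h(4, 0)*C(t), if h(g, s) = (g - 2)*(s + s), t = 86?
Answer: 0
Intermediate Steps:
T(y, m) = 24
h(g, s) = 2*s*(-2 + g) (h(g, s) = (-2 + g)*(2*s) = 2*s*(-2 + g))
C(k) = 24/k
h(4, 0)*C(t) = (2*0*(-2 + 4))*(24/86) = (2*0*2)*(24*(1/86)) = 0*(12/43) = 0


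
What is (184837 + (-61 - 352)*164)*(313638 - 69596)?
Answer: 28578538410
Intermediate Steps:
(184837 + (-61 - 352)*164)*(313638 - 69596) = (184837 - 413*164)*244042 = (184837 - 67732)*244042 = 117105*244042 = 28578538410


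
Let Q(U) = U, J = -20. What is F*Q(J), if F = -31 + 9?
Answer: 440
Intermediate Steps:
F = -22
F*Q(J) = -22*(-20) = 440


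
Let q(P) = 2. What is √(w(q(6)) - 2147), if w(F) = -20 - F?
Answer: 3*I*√241 ≈ 46.573*I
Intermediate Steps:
√(w(q(6)) - 2147) = √((-20 - 1*2) - 2147) = √((-20 - 2) - 2147) = √(-22 - 2147) = √(-2169) = 3*I*√241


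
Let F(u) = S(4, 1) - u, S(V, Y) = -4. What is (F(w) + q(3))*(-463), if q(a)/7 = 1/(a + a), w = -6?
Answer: -8797/6 ≈ -1466.2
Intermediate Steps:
q(a) = 7/(2*a) (q(a) = 7/(a + a) = 7/((2*a)) = 7*(1/(2*a)) = 7/(2*a))
F(u) = -4 - u
(F(w) + q(3))*(-463) = ((-4 - 1*(-6)) + (7/2)/3)*(-463) = ((-4 + 6) + (7/2)*(⅓))*(-463) = (2 + 7/6)*(-463) = (19/6)*(-463) = -8797/6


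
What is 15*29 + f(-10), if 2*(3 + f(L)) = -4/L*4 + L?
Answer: 2139/5 ≈ 427.80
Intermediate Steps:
f(L) = -3 + L/2 - 8/L (f(L) = -3 + (-4/L*4 + L)/2 = -3 + (-16/L + L)/2 = -3 + (L - 16/L)/2 = -3 + (L/2 - 8/L) = -3 + L/2 - 8/L)
15*29 + f(-10) = 15*29 + (-3 + (½)*(-10) - 8/(-10)) = 435 + (-3 - 5 - 8*(-⅒)) = 435 + (-3 - 5 + ⅘) = 435 - 36/5 = 2139/5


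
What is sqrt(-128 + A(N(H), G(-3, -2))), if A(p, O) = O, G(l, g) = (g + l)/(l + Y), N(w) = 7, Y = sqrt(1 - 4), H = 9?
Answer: sqrt((379 - 128*I*sqrt(3))/(-3 + I*sqrt(3))) ≈ 0.03205 + 11.258*I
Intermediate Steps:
Y = I*sqrt(3) (Y = sqrt(-3) = I*sqrt(3) ≈ 1.732*I)
G(l, g) = (g + l)/(l + I*sqrt(3))
sqrt(-128 + A(N(H), G(-3, -2))) = sqrt(-128 + (-2 - 3)/(-3 + I*sqrt(3))) = sqrt(-128 - 5/(-3 + I*sqrt(3)))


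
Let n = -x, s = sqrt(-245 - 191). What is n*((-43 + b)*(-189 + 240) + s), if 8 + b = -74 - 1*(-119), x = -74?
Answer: -22644 + 148*I*sqrt(109) ≈ -22644.0 + 1545.2*I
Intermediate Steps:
s = 2*I*sqrt(109) (s = sqrt(-436) = 2*I*sqrt(109) ≈ 20.881*I)
b = 37 (b = -8 + (-74 - 1*(-119)) = -8 + (-74 + 119) = -8 + 45 = 37)
n = 74 (n = -1*(-74) = 74)
n*((-43 + b)*(-189 + 240) + s) = 74*((-43 + 37)*(-189 + 240) + 2*I*sqrt(109)) = 74*(-6*51 + 2*I*sqrt(109)) = 74*(-306 + 2*I*sqrt(109)) = -22644 + 148*I*sqrt(109)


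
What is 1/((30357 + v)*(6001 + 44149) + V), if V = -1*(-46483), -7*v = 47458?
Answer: 7/8277131531 ≈ 8.4570e-10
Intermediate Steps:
v = -47458/7 (v = -⅐*47458 = -47458/7 ≈ -6779.7)
V = 46483
1/((30357 + v)*(6001 + 44149) + V) = 1/((30357 - 47458/7)*(6001 + 44149) + 46483) = 1/((165041/7)*50150 + 46483) = 1/(8276806150/7 + 46483) = 1/(8277131531/7) = 7/8277131531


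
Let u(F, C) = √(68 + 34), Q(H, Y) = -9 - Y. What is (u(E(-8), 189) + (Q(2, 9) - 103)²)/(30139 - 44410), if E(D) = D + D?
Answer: -14641/14271 - √102/14271 ≈ -1.0266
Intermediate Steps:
E(D) = 2*D
u(F, C) = √102
(u(E(-8), 189) + (Q(2, 9) - 103)²)/(30139 - 44410) = (√102 + ((-9 - 1*9) - 103)²)/(30139 - 44410) = (√102 + ((-9 - 9) - 103)²)/(-14271) = (√102 + (-18 - 103)²)*(-1/14271) = (√102 + (-121)²)*(-1/14271) = (√102 + 14641)*(-1/14271) = (14641 + √102)*(-1/14271) = -14641/14271 - √102/14271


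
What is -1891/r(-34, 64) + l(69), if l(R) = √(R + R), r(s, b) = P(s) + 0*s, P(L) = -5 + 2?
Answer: 1891/3 + √138 ≈ 642.08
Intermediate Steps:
P(L) = -3
r(s, b) = -3 (r(s, b) = -3 + 0*s = -3 + 0 = -3)
l(R) = √2*√R (l(R) = √(2*R) = √2*√R)
-1891/r(-34, 64) + l(69) = -1891/(-3) + √2*√69 = -1891*(-⅓) + √138 = 1891/3 + √138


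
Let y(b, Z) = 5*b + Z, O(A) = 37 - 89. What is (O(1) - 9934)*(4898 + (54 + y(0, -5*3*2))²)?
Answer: -54663364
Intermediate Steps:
O(A) = -52
y(b, Z) = Z + 5*b
(O(1) - 9934)*(4898 + (54 + y(0, -5*3*2))²) = (-52 - 9934)*(4898 + (54 + (-5*3*2 + 5*0))²) = -9986*(4898 + (54 + (-15*2 + 0))²) = -9986*(4898 + (54 + (-30 + 0))²) = -9986*(4898 + (54 - 30)²) = -9986*(4898 + 24²) = -9986*(4898 + 576) = -9986*5474 = -54663364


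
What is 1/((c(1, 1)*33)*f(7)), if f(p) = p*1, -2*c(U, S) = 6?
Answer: -1/693 ≈ -0.0014430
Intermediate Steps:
c(U, S) = -3 (c(U, S) = -1/2*6 = -3)
f(p) = p
1/((c(1, 1)*33)*f(7)) = 1/(-3*33*7) = 1/(-99*7) = 1/(-693) = -1/693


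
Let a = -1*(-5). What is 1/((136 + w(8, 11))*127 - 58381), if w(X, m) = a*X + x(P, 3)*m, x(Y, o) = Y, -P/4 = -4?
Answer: -1/13677 ≈ -7.3115e-5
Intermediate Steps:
P = 16 (P = -4*(-4) = 16)
a = 5
w(X, m) = 5*X + 16*m
1/((136 + w(8, 11))*127 - 58381) = 1/((136 + (5*8 + 16*11))*127 - 58381) = 1/((136 + (40 + 176))*127 - 58381) = 1/((136 + 216)*127 - 58381) = 1/(352*127 - 58381) = 1/(44704 - 58381) = 1/(-13677) = -1/13677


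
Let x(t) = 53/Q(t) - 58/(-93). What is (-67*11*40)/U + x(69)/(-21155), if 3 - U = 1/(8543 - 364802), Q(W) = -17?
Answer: -175633850408435473/17873203885395 ≈ -9826.7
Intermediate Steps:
x(t) = -3943/1581 (x(t) = 53/(-17) - 58/(-93) = 53*(-1/17) - 58*(-1/93) = -53/17 + 58/93 = -3943/1581)
U = 1068778/356259 (U = 3 - 1/(8543 - 364802) = 3 - 1/(-356259) = 3 - 1*(-1/356259) = 3 + 1/356259 = 1068778/356259 ≈ 3.0000)
(-67*11*40)/U + x(69)/(-21155) = (-67*11*40)/(1068778/356259) - 3943/1581/(-21155) = -737*40*(356259/1068778) - 3943/1581*(-1/21155) = -29480*356259/1068778 + 3943/33446055 = -5251257660/534389 + 3943/33446055 = -175633850408435473/17873203885395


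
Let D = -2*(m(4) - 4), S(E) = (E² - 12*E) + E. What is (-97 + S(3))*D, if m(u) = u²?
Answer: 2904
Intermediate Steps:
S(E) = E² - 11*E
D = -24 (D = -2*(4² - 4) = -2*(16 - 4) = -2*12 = -24)
(-97 + S(3))*D = (-97 + 3*(-11 + 3))*(-24) = (-97 + 3*(-8))*(-24) = (-97 - 24)*(-24) = -121*(-24) = 2904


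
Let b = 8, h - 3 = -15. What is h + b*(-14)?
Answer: -124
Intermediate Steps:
h = -12 (h = 3 - 15 = -12)
h + b*(-14) = -12 + 8*(-14) = -12 - 112 = -124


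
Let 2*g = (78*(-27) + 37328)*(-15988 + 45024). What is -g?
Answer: -511352996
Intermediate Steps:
g = 511352996 (g = ((78*(-27) + 37328)*(-15988 + 45024))/2 = ((-2106 + 37328)*29036)/2 = (35222*29036)/2 = (½)*1022705992 = 511352996)
-g = -1*511352996 = -511352996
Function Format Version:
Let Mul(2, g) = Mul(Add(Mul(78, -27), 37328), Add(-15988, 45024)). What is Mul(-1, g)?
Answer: -511352996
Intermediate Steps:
g = 511352996 (g = Mul(Rational(1, 2), Mul(Add(Mul(78, -27), 37328), Add(-15988, 45024))) = Mul(Rational(1, 2), Mul(Add(-2106, 37328), 29036)) = Mul(Rational(1, 2), Mul(35222, 29036)) = Mul(Rational(1, 2), 1022705992) = 511352996)
Mul(-1, g) = Mul(-1, 511352996) = -511352996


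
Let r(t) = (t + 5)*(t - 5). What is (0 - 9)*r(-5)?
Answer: 0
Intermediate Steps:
r(t) = (-5 + t)*(5 + t) (r(t) = (5 + t)*(-5 + t) = (-5 + t)*(5 + t))
(0 - 9)*r(-5) = (0 - 9)*(-25 + (-5)**2) = -9*(-25 + 25) = -9*0 = 0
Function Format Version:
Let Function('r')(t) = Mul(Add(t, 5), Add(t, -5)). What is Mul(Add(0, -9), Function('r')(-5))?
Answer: 0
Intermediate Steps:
Function('r')(t) = Mul(Add(-5, t), Add(5, t)) (Function('r')(t) = Mul(Add(5, t), Add(-5, t)) = Mul(Add(-5, t), Add(5, t)))
Mul(Add(0, -9), Function('r')(-5)) = Mul(Add(0, -9), Add(-25, Pow(-5, 2))) = Mul(-9, Add(-25, 25)) = Mul(-9, 0) = 0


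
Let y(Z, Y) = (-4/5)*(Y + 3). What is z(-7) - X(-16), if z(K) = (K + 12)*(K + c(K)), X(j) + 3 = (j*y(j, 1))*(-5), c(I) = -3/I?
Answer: 1583/7 ≈ 226.14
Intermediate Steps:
y(Z, Y) = -12/5 - 4*Y/5 (y(Z, Y) = (-4*⅕)*(3 + Y) = -4*(3 + Y)/5 = -12/5 - 4*Y/5)
X(j) = -3 + 16*j (X(j) = -3 + (j*(-12/5 - ⅘*1))*(-5) = -3 + (j*(-12/5 - ⅘))*(-5) = -3 + (j*(-16/5))*(-5) = -3 - 16*j/5*(-5) = -3 + 16*j)
z(K) = (12 + K)*(K - 3/K) (z(K) = (K + 12)*(K - 3/K) = (12 + K)*(K - 3/K))
z(-7) - X(-16) = (-3 + (-7)² - 36/(-7) + 12*(-7)) - (-3 + 16*(-16)) = (-3 + 49 - 36*(-⅐) - 84) - (-3 - 256) = (-3 + 49 + 36/7 - 84) - 1*(-259) = -230/7 + 259 = 1583/7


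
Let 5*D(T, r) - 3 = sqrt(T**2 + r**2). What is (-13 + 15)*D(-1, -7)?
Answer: 6/5 + 2*sqrt(2) ≈ 4.0284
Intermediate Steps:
D(T, r) = 3/5 + sqrt(T**2 + r**2)/5
(-13 + 15)*D(-1, -7) = (-13 + 15)*(3/5 + sqrt((-1)**2 + (-7)**2)/5) = 2*(3/5 + sqrt(1 + 49)/5) = 2*(3/5 + sqrt(50)/5) = 2*(3/5 + (5*sqrt(2))/5) = 2*(3/5 + sqrt(2)) = 6/5 + 2*sqrt(2)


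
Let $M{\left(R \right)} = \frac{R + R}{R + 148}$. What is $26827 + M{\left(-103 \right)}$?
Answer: $\frac{1207009}{45} \approx 26822.0$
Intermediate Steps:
$M{\left(R \right)} = \frac{2 R}{148 + R}$
$26827 + M{\left(-103 \right)} = 26827 + 2 \left(-103\right) \frac{1}{148 - 103} = 26827 + 2 \left(-103\right) \frac{1}{45} = 26827 - \frac{206}{45} = \frac{1207009}{45}$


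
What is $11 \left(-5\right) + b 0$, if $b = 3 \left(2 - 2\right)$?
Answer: $-55$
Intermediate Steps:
$b = 0$ ($b = 3 \cdot 0 = 0$)
$11 \left(-5\right) + b 0 = 11 \left(-5\right) + 0 \cdot 0 = -55 + 0 = -55$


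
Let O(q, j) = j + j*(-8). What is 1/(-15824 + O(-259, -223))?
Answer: -1/14263 ≈ -7.0111e-5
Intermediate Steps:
O(q, j) = -7*j (O(q, j) = j - 8*j = -7*j)
1/(-15824 + O(-259, -223)) = 1/(-15824 - 7*(-223)) = 1/(-15824 + 1561) = 1/(-14263) = -1/14263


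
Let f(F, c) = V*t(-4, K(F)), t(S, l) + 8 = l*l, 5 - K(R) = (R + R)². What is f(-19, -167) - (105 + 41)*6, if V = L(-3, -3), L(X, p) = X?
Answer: -6213015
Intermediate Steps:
K(R) = 5 - 4*R² (K(R) = 5 - (R + R)² = 5 - (2*R)² = 5 - 4*R²)
t(S, l) = -8 + l² (t(S, l) = -8 + l*l = -8 + l²)
V = -3
f(F, c) = 24 - 3*(5 - 4*F²)² (f(F, c) = -3*(-8 + (5 - 4*F²)²) = 24 - 3*(5 - 4*F²)²)
f(-19, -167) - (105 + 41)*6 = (24 - 3*(-5 + 4*(-19)²)²) - (105 + 41)*6 = (24 - 3*(-5 + 4*361)²) - 146*6 = (24 - 3*(-5 + 1444)²) - 1*876 = (24 - 3*1439²) - 876 = (24 - 3*2070721) - 876 = (24 - 6212163) - 876 = -6212139 - 876 = -6213015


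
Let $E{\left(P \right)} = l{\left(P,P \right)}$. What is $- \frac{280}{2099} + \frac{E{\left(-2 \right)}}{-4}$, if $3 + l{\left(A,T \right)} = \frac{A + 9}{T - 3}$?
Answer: $\frac{20289}{20990} \approx 0.9666$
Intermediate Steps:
$l{\left(A,T \right)} = -3 + \frac{9 + A}{-3 + T}$ ($l{\left(A,T \right)} = -3 + \frac{A + 9}{T - 3} = -3 + \frac{9 + A}{-3 + T}$)
$E{\left(P \right)} = \frac{18 - 2 P}{-3 + P}$ ($E{\left(P \right)} = \frac{18 + P - 3 P}{-3 + P} = \frac{18 - 2 P}{-3 + P}$)
$- \frac{280}{2099} + \frac{E{\left(-2 \right)}}{-4} = - \frac{280}{2099} + \frac{2 \frac{1}{-3 - 2} \left(9 - -2\right)}{-4} = \left(-280\right) \frac{1}{2099} + \frac{2 \left(9 + 2\right)}{-5} \left(- \frac{1}{4}\right) = - \frac{280}{2099} + 2 \left(- \frac{1}{5}\right) 11 \left(- \frac{1}{4}\right) = - \frac{280}{2099} - - \frac{11}{10} = - \frac{280}{2099} + \frac{11}{10} = \frac{20289}{20990}$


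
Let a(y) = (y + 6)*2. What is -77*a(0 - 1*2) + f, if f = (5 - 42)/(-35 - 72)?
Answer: -65875/107 ≈ -615.65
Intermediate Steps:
a(y) = 12 + 2*y (a(y) = (6 + y)*2 = 12 + 2*y)
f = 37/107 (f = -37/(-107) = -37*(-1/107) = 37/107 ≈ 0.34579)
-77*a(0 - 1*2) + f = -77*(12 + 2*(0 - 1*2)) + 37/107 = -77*(12 + 2*(0 - 2)) + 37/107 = -77*(12 + 2*(-2)) + 37/107 = -77*(12 - 4) + 37/107 = -77*8 + 37/107 = -616 + 37/107 = -65875/107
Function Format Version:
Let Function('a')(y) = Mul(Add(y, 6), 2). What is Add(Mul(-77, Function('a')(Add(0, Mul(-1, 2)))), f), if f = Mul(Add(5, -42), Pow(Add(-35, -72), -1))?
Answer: Rational(-65875, 107) ≈ -615.65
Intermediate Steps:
Function('a')(y) = Add(12, Mul(2, y)) (Function('a')(y) = Mul(Add(6, y), 2) = Add(12, Mul(2, y)))
f = Rational(37, 107) (f = Mul(-37, Pow(-107, -1)) = Mul(-37, Rational(-1, 107)) = Rational(37, 107) ≈ 0.34579)
Add(Mul(-77, Function('a')(Add(0, Mul(-1, 2)))), f) = Add(Mul(-77, Add(12, Mul(2, Add(0, Mul(-1, 2))))), Rational(37, 107)) = Add(Mul(-77, Add(12, Mul(2, Add(0, -2)))), Rational(37, 107)) = Add(Mul(-77, Add(12, Mul(2, -2))), Rational(37, 107)) = Add(Mul(-77, Add(12, -4)), Rational(37, 107)) = Add(Mul(-77, 8), Rational(37, 107)) = Add(-616, Rational(37, 107)) = Rational(-65875, 107)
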